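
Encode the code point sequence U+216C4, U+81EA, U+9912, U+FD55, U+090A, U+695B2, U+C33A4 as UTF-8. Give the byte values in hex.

F0 A1 9B 84 E8 87 AA E9 A4 92 EF B5 95 E0 A4 8A F1 A9 96 B2 F3 83 8E A4

U+216C4: 4-byte form → F0 A1 9B 84.
U+81EA: 3-byte form → E8 87 AA.
U+9912: 3-byte form → E9 A4 92.
U+FD55: 3-byte form → EF B5 95.
U+090A: 3-byte form → E0 A4 8A.
U+695B2: 4-byte form → F1 A9 96 B2.
U+C33A4: 4-byte form → F3 83 8E A4.
Concatenated (24 bytes): F0 A1 9B 84 E8 87 AA E9 A4 92 EF B5 95 E0 A4 8A F1 A9 96 B2 F3 83 8E A4.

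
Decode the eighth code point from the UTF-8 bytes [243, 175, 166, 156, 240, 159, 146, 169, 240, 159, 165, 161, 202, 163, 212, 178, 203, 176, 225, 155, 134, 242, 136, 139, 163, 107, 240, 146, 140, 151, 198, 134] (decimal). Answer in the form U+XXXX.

U+882E3

Offset 0: leading byte 0xF3 = 11110011 → 4-byte char #1 = F3 AF A6 9C.
Offset 4: leading byte 0xF0 = 11110000 → 4-byte char #2 = F0 9F 92 A9.
Offset 8: leading byte 0xF0 = 11110000 → 4-byte char #3 = F0 9F A5 A1.
Offset 12: leading byte 0xCA = 11001010 → 2-byte char #4 = CA A3.
Offset 14: leading byte 0xD4 = 11010100 → 2-byte char #5 = D4 B2.
Offset 16: leading byte 0xCB = 11001011 → 2-byte char #6 = CB B0.
Offset 18: leading byte 0xE1 = 11100001 → 3-byte char #7 = E1 9B 86.
Offset 21: leading byte 0xF2 = 11110010 → 4-byte char #8 = F2 88 8B A3.
Leading byte 0xF2 = 11110010 matches 11110xxx → 4-byte sequence.
Byte 1: 0xF2 = 11110010, payload 010 (3 bits).
Byte 2: 0x88 = 10001000 (10xxxxxx ✓), payload 001000.
Byte 3: 0x8B = 10001011 (10xxxxxx ✓), payload 001011.
Byte 4: 0xA3 = 10100011 (10xxxxxx ✓), payload 100011.
Concatenate: 010001000001011100011 = 0x882E3 (21 bits → U+882E3).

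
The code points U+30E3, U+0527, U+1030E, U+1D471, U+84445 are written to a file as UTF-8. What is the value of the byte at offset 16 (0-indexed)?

0x85

U+30E3 → 3-byte form E3 83 A3 at offsets 0–2.
U+0527 → 2-byte form D4 A7 at offsets 3–4.
U+1030E → 4-byte form F0 90 8C 8E at offsets 5–8.
U+1D471 → 4-byte form F0 9D 91 B1 at offsets 9–12.
U+84445 → 4-byte form F2 84 91 85 at offsets 13–16.
Offset 16 falls in char 5's range; it's byte 4 of F2 84 91 85 = 0x85.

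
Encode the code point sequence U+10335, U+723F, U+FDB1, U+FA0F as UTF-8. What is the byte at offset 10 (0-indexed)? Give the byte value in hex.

U+10335 → 4-byte form F0 90 8C B5 at offsets 0–3.
U+723F → 3-byte form E7 88 BF at offsets 4–6.
U+FDB1 → 3-byte form EF B6 B1 at offsets 7–9.
U+FA0F → 3-byte form EF A8 8F at offsets 10–12.
Offset 10 falls in char 4's range; it's byte 1 of EF A8 8F = 0xEF.

0xEF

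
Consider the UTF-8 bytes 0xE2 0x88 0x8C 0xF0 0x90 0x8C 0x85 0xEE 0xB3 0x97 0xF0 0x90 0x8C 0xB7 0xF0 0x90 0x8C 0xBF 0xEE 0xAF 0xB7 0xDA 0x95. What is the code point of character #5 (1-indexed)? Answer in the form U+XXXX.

Offset 0: leading byte 0xE2 = 11100010 → 3-byte char #1 = E2 88 8C.
Offset 3: leading byte 0xF0 = 11110000 → 4-byte char #2 = F0 90 8C 85.
Offset 7: leading byte 0xEE = 11101110 → 3-byte char #3 = EE B3 97.
Offset 10: leading byte 0xF0 = 11110000 → 4-byte char #4 = F0 90 8C B7.
Offset 14: leading byte 0xF0 = 11110000 → 4-byte char #5 = F0 90 8C BF.
Leading byte 0xF0 = 11110000 matches 11110xxx → 4-byte sequence.
Byte 1: 0xF0 = 11110000, payload 000 (3 bits).
Byte 2: 0x90 = 10010000 (10xxxxxx ✓), payload 010000.
Byte 3: 0x8C = 10001100 (10xxxxxx ✓), payload 001100.
Byte 4: 0xBF = 10111111 (10xxxxxx ✓), payload 111111.
Concatenate: 000010000001100111111 = 0x1033F (21 bits → U+1033F).

U+1033F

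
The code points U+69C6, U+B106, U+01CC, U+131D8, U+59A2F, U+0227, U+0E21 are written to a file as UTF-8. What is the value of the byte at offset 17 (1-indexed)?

1-indexed offset 17 is 0-indexed offset 16.
U+69C6 → 3-byte form E6 A7 86 at offsets 0–2.
U+B106 → 3-byte form EB 84 86 at offsets 3–5.
U+01CC → 2-byte form C7 8C at offsets 6–7.
U+131D8 → 4-byte form F0 93 87 98 at offsets 8–11.
U+59A2F → 4-byte form F1 99 A8 AF at offsets 12–15.
U+0227 → 2-byte form C8 A7 at offsets 16–17.
Offset 16 falls in char 6's range; it's byte 1 of C8 A7 = 0xC8.

0xC8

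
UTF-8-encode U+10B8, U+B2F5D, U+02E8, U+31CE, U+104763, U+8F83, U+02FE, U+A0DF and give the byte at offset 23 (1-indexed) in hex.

1-indexed offset 23 is 0-indexed offset 22.
U+10B8 → 3-byte form E1 82 B8 at offsets 0–2.
U+B2F5D → 4-byte form F2 B2 BD 9D at offsets 3–6.
U+02E8 → 2-byte form CB A8 at offsets 7–8.
U+31CE → 3-byte form E3 87 8E at offsets 9–11.
U+104763 → 4-byte form F4 84 9D A3 at offsets 12–15.
U+8F83 → 3-byte form E8 BE 83 at offsets 16–18.
U+02FE → 2-byte form CB BE at offsets 19–20.
U+A0DF → 3-byte form EA 83 9F at offsets 21–23.
Offset 22 falls in char 8's range; it's byte 2 of EA 83 9F = 0x83.

0x83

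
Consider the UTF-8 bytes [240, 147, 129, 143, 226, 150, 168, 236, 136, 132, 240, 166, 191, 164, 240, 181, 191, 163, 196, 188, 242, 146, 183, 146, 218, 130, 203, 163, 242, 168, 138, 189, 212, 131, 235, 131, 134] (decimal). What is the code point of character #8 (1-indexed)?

U+0682

Offset 0: leading byte 0xF0 = 11110000 → 4-byte char #1 = F0 93 81 8F.
Offset 4: leading byte 0xE2 = 11100010 → 3-byte char #2 = E2 96 A8.
Offset 7: leading byte 0xEC = 11101100 → 3-byte char #3 = EC 88 84.
Offset 10: leading byte 0xF0 = 11110000 → 4-byte char #4 = F0 A6 BF A4.
Offset 14: leading byte 0xF0 = 11110000 → 4-byte char #5 = F0 B5 BF A3.
Offset 18: leading byte 0xC4 = 11000100 → 2-byte char #6 = C4 BC.
Offset 20: leading byte 0xF2 = 11110010 → 4-byte char #7 = F2 92 B7 92.
Offset 24: leading byte 0xDA = 11011010 → 2-byte char #8 = DA 82.
Leading byte 0xDA = 11011010 matches 110xxxxx → 2-byte sequence.
Byte 1: 0xDA = 11011010, payload 11010 (5 bits).
Byte 2: 0x82 = 10000010 (10xxxxxx ✓), payload 000010.
Concatenate: 11010000010 = 0x682 (11 bits → U+0682).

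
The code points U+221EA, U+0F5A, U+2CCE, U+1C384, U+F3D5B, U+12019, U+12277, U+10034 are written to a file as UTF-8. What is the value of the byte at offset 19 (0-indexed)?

0x92

U+221EA → 4-byte form F0 A2 87 AA at offsets 0–3.
U+0F5A → 3-byte form E0 BD 9A at offsets 4–6.
U+2CCE → 3-byte form E2 B3 8E at offsets 7–9.
U+1C384 → 4-byte form F0 9C 8E 84 at offsets 10–13.
U+F3D5B → 4-byte form F3 B3 B5 9B at offsets 14–17.
U+12019 → 4-byte form F0 92 80 99 at offsets 18–21.
Offset 19 falls in char 6's range; it's byte 2 of F0 92 80 99 = 0x92.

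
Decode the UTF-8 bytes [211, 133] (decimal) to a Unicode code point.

U+04C5

Leading byte 0xD3 = 11010011 matches 110xxxxx → 2-byte sequence.
Byte 1: 0xD3 = 11010011, payload 10011 (5 bits).
Byte 2: 0x85 = 10000101 (10xxxxxx ✓), payload 000101.
Concatenate: 10011000101 = 0x4C5 (11 bits → U+04C5).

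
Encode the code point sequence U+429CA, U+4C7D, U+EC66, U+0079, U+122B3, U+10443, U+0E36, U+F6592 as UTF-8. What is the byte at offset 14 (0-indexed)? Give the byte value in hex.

0xB3

U+429CA → 4-byte form F1 82 A7 8A at offsets 0–3.
U+4C7D → 3-byte form E4 B1 BD at offsets 4–6.
U+EC66 → 3-byte form EE B1 A6 at offsets 7–9.
U+0079 → 1-byte form 79 at offsets 10–10.
U+122B3 → 4-byte form F0 92 8A B3 at offsets 11–14.
Offset 14 falls in char 5's range; it's byte 4 of F0 92 8A B3 = 0xB3.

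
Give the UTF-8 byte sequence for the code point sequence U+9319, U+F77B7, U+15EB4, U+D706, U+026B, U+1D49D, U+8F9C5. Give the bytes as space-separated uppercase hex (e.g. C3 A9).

E9 8C 99 F3 B7 9E B7 F0 95 BA B4 ED 9C 86 C9 AB F0 9D 92 9D F2 8F A7 85

U+9319: 3-byte form → E9 8C 99.
U+F77B7: 4-byte form → F3 B7 9E B7.
U+15EB4: 4-byte form → F0 95 BA B4.
U+D706: 3-byte form → ED 9C 86.
U+026B: 2-byte form → C9 AB.
U+1D49D: 4-byte form → F0 9D 92 9D.
U+8F9C5: 4-byte form → F2 8F A7 85.
Concatenated (24 bytes): E9 8C 99 F3 B7 9E B7 F0 95 BA B4 ED 9C 86 C9 AB F0 9D 92 9D F2 8F A7 85.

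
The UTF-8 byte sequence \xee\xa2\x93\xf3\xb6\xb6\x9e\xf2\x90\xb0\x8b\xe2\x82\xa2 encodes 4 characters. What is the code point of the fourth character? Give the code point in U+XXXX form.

U+20A2

Offset 0: leading byte 0xEE = 11101110 → 3-byte char #1 = EE A2 93.
Offset 3: leading byte 0xF3 = 11110011 → 4-byte char #2 = F3 B6 B6 9E.
Offset 7: leading byte 0xF2 = 11110010 → 4-byte char #3 = F2 90 B0 8B.
Offset 11: leading byte 0xE2 = 11100010 → 3-byte char #4 = E2 82 A2.
Leading byte 0xE2 = 11100010 matches 1110xxxx → 3-byte sequence.
Byte 1: 0xE2 = 11100010, payload 0010 (4 bits).
Byte 2: 0x82 = 10000010 (10xxxxxx ✓), payload 000010.
Byte 3: 0xA2 = 10100010 (10xxxxxx ✓), payload 100010.
Concatenate: 0010000010100010 = 0x20A2 (16 bits → U+20A2).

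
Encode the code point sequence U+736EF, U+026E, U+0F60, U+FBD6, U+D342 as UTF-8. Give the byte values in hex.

U+736EF: 4-byte form → F1 B3 9B AF.
U+026E: 2-byte form → C9 AE.
U+0F60: 3-byte form → E0 BD A0.
U+FBD6: 3-byte form → EF AF 96.
U+D342: 3-byte form → ED 8D 82.
Concatenated (15 bytes): F1 B3 9B AF C9 AE E0 BD A0 EF AF 96 ED 8D 82.

F1 B3 9B AF C9 AE E0 BD A0 EF AF 96 ED 8D 82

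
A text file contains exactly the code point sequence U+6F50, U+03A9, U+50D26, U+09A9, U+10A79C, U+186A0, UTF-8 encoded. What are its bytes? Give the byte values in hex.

U+6F50: 3-byte form → E6 BD 90.
U+03A9: 2-byte form → CE A9.
U+50D26: 4-byte form → F1 90 B4 A6.
U+09A9: 3-byte form → E0 A6 A9.
U+10A79C: 4-byte form → F4 8A 9E 9C.
U+186A0: 4-byte form → F0 98 9A A0.
Concatenated (20 bytes): E6 BD 90 CE A9 F1 90 B4 A6 E0 A6 A9 F4 8A 9E 9C F0 98 9A A0.

E6 BD 90 CE A9 F1 90 B4 A6 E0 A6 A9 F4 8A 9E 9C F0 98 9A A0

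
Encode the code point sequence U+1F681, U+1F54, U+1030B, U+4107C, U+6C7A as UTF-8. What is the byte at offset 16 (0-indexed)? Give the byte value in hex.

0xB1

U+1F681 → 4-byte form F0 9F 9A 81 at offsets 0–3.
U+1F54 → 3-byte form E1 BD 94 at offsets 4–6.
U+1030B → 4-byte form F0 90 8C 8B at offsets 7–10.
U+4107C → 4-byte form F1 81 81 BC at offsets 11–14.
U+6C7A → 3-byte form E6 B1 BA at offsets 15–17.
Offset 16 falls in char 5's range; it's byte 2 of E6 B1 BA = 0xB1.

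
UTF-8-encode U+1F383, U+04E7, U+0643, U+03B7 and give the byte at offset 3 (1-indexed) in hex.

1-indexed offset 3 is 0-indexed offset 2.
U+1F383 → 4-byte form F0 9F 8E 83 at offsets 0–3.
Offset 2 falls in char 1's range; it's byte 3 of F0 9F 8E 83 = 0x8E.

0x8E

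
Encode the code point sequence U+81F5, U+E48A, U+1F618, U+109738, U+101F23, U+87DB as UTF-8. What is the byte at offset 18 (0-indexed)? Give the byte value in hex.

U+81F5 → 3-byte form E8 87 B5 at offsets 0–2.
U+E48A → 3-byte form EE 92 8A at offsets 3–5.
U+1F618 → 4-byte form F0 9F 98 98 at offsets 6–9.
U+109738 → 4-byte form F4 89 9C B8 at offsets 10–13.
U+101F23 → 4-byte form F4 81 BC A3 at offsets 14–17.
U+87DB → 3-byte form E8 9F 9B at offsets 18–20.
Offset 18 falls in char 6's range; it's byte 1 of E8 9F 9B = 0xE8.

0xE8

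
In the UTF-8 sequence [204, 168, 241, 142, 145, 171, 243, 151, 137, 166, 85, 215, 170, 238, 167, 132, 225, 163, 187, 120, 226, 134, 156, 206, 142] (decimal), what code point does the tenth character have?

Offset 0: leading byte 0xCC = 11001100 → 2-byte char #1 = CC A8.
Offset 2: leading byte 0xF1 = 11110001 → 4-byte char #2 = F1 8E 91 AB.
Offset 6: leading byte 0xF3 = 11110011 → 4-byte char #3 = F3 97 89 A6.
Offset 10: leading byte 0x55 = 01010101 → 1-byte char #4 = 55.
Offset 11: leading byte 0xD7 = 11010111 → 2-byte char #5 = D7 AA.
Offset 13: leading byte 0xEE = 11101110 → 3-byte char #6 = EE A7 84.
Offset 16: leading byte 0xE1 = 11100001 → 3-byte char #7 = E1 A3 BB.
Offset 19: leading byte 0x78 = 01111000 → 1-byte char #8 = 78.
Offset 20: leading byte 0xE2 = 11100010 → 3-byte char #9 = E2 86 9C.
Offset 23: leading byte 0xCE = 11001110 → 2-byte char #10 = CE 8E.
Leading byte 0xCE = 11001110 matches 110xxxxx → 2-byte sequence.
Byte 1: 0xCE = 11001110, payload 01110 (5 bits).
Byte 2: 0x8E = 10001110 (10xxxxxx ✓), payload 001110.
Concatenate: 01110001110 = 0x38E (11 bits → U+038E).

U+038E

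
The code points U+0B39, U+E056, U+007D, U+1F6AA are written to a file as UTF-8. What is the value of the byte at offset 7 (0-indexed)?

U+0B39 → 3-byte form E0 AC B9 at offsets 0–2.
U+E056 → 3-byte form EE 81 96 at offsets 3–5.
U+007D → 1-byte form 7D at offsets 6–6.
U+1F6AA → 4-byte form F0 9F 9A AA at offsets 7–10.
Offset 7 falls in char 4's range; it's byte 1 of F0 9F 9A AA = 0xF0.

0xF0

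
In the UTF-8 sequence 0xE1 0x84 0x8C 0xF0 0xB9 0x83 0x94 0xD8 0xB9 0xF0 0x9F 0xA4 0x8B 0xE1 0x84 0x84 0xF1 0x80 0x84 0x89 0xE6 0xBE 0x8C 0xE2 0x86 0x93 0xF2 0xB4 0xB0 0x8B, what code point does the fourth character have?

U+1F90B

Offset 0: leading byte 0xE1 = 11100001 → 3-byte char #1 = E1 84 8C.
Offset 3: leading byte 0xF0 = 11110000 → 4-byte char #2 = F0 B9 83 94.
Offset 7: leading byte 0xD8 = 11011000 → 2-byte char #3 = D8 B9.
Offset 9: leading byte 0xF0 = 11110000 → 4-byte char #4 = F0 9F A4 8B.
Leading byte 0xF0 = 11110000 matches 11110xxx → 4-byte sequence.
Byte 1: 0xF0 = 11110000, payload 000 (3 bits).
Byte 2: 0x9F = 10011111 (10xxxxxx ✓), payload 011111.
Byte 3: 0xA4 = 10100100 (10xxxxxx ✓), payload 100100.
Byte 4: 0x8B = 10001011 (10xxxxxx ✓), payload 001011.
Concatenate: 000011111100100001011 = 0x1F90B (21 bits → U+1F90B).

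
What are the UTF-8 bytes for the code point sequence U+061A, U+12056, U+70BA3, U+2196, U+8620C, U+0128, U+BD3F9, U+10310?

U+061A: 2-byte form → D8 9A.
U+12056: 4-byte form → F0 92 81 96.
U+70BA3: 4-byte form → F1 B0 AE A3.
U+2196: 3-byte form → E2 86 96.
U+8620C: 4-byte form → F2 86 88 8C.
U+0128: 2-byte form → C4 A8.
U+BD3F9: 4-byte form → F2 BD 8F B9.
U+10310: 4-byte form → F0 90 8C 90.
Concatenated (27 bytes): D8 9A F0 92 81 96 F1 B0 AE A3 E2 86 96 F2 86 88 8C C4 A8 F2 BD 8F B9 F0 90 8C 90.

D8 9A F0 92 81 96 F1 B0 AE A3 E2 86 96 F2 86 88 8C C4 A8 F2 BD 8F B9 F0 90 8C 90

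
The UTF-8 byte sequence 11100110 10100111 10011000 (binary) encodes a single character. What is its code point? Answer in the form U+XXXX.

U+69D8

Leading byte 0xE6 = 11100110 matches 1110xxxx → 3-byte sequence.
Byte 1: 0xE6 = 11100110, payload 0110 (4 bits).
Byte 2: 0xA7 = 10100111 (10xxxxxx ✓), payload 100111.
Byte 3: 0x98 = 10011000 (10xxxxxx ✓), payload 011000.
Concatenate: 0110100111011000 = 0x69D8 (16 bits → U+69D8).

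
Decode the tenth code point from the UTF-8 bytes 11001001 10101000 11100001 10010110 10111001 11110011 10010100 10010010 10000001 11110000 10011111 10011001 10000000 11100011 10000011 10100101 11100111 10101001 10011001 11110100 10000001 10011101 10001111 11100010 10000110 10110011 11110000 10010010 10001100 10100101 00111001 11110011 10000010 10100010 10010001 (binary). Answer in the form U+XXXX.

Offset 0: leading byte 0xC9 = 11001001 → 2-byte char #1 = C9 A8.
Offset 2: leading byte 0xE1 = 11100001 → 3-byte char #2 = E1 96 B9.
Offset 5: leading byte 0xF3 = 11110011 → 4-byte char #3 = F3 94 92 81.
Offset 9: leading byte 0xF0 = 11110000 → 4-byte char #4 = F0 9F 99 80.
Offset 13: leading byte 0xE3 = 11100011 → 3-byte char #5 = E3 83 A5.
Offset 16: leading byte 0xE7 = 11100111 → 3-byte char #6 = E7 A9 99.
Offset 19: leading byte 0xF4 = 11110100 → 4-byte char #7 = F4 81 9D 8F.
Offset 23: leading byte 0xE2 = 11100010 → 3-byte char #8 = E2 86 B3.
Offset 26: leading byte 0xF0 = 11110000 → 4-byte char #9 = F0 92 8C A5.
Offset 30: leading byte 0x39 = 00111001 → 1-byte char #10 = 39.
Leading byte 0x39 = 00111001 matches 0xxxxxxx → 1-byte sequence.
Byte 1: 0x39 = 00111001, payload 0111001 (7 bits).
Concatenate: 0111001 = 0x39 (7 bits → U+0039).

U+0039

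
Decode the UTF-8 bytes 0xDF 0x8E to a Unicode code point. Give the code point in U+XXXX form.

Leading byte 0xDF = 11011111 matches 110xxxxx → 2-byte sequence.
Byte 1: 0xDF = 11011111, payload 11111 (5 bits).
Byte 2: 0x8E = 10001110 (10xxxxxx ✓), payload 001110.
Concatenate: 11111001110 = 0x7CE (11 bits → U+07CE).

U+07CE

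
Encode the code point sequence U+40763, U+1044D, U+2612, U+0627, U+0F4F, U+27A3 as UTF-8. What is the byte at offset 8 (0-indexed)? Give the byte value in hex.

U+40763 → 4-byte form F1 80 9D A3 at offsets 0–3.
U+1044D → 4-byte form F0 90 91 8D at offsets 4–7.
U+2612 → 3-byte form E2 98 92 at offsets 8–10.
Offset 8 falls in char 3's range; it's byte 1 of E2 98 92 = 0xE2.

0xE2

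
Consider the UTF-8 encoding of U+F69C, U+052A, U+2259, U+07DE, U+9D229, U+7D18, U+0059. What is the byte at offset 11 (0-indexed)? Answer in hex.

U+F69C → 3-byte form EF 9A 9C at offsets 0–2.
U+052A → 2-byte form D4 AA at offsets 3–4.
U+2259 → 3-byte form E2 89 99 at offsets 5–7.
U+07DE → 2-byte form DF 9E at offsets 8–9.
U+9D229 → 4-byte form F2 9D 88 A9 at offsets 10–13.
Offset 11 falls in char 5's range; it's byte 2 of F2 9D 88 A9 = 0x9D.

0x9D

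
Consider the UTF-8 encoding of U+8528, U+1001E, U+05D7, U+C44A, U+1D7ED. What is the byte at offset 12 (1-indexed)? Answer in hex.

0x8A

1-indexed offset 12 is 0-indexed offset 11.
U+8528 → 3-byte form E8 94 A8 at offsets 0–2.
U+1001E → 4-byte form F0 90 80 9E at offsets 3–6.
U+05D7 → 2-byte form D7 97 at offsets 7–8.
U+C44A → 3-byte form EC 91 8A at offsets 9–11.
Offset 11 falls in char 4's range; it's byte 3 of EC 91 8A = 0x8A.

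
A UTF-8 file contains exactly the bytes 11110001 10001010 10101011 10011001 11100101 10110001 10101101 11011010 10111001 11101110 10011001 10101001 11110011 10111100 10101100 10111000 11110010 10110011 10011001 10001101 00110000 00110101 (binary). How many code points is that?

Byte at offset 0: 0xF1 = 11110001 → 4-byte char (#1). Advance 4.
Byte at offset 4: 0xE5 = 11100101 → 3-byte char (#2). Advance 3.
Byte at offset 7: 0xDA = 11011010 → 2-byte char (#3). Advance 2.
Byte at offset 9: 0xEE = 11101110 → 3-byte char (#4). Advance 3.
Byte at offset 12: 0xF3 = 11110011 → 4-byte char (#5). Advance 4.
Byte at offset 16: 0xF2 = 11110010 → 4-byte char (#6). Advance 4.
Byte at offset 20: 0x30 = 00110000 → 1-byte char (#7). Advance 1.
Byte at offset 21: 0x35 = 00110101 → 1-byte char (#8). Advance 1.
Reached end at offset 22 after 8 code points.

8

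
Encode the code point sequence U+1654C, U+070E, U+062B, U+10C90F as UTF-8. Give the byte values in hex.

F0 96 95 8C DC 8E D8 AB F4 8C A4 8F

U+1654C: 4-byte form → F0 96 95 8C.
U+070E: 2-byte form → DC 8E.
U+062B: 2-byte form → D8 AB.
U+10C90F: 4-byte form → F4 8C A4 8F.
Concatenated (12 bytes): F0 96 95 8C DC 8E D8 AB F4 8C A4 8F.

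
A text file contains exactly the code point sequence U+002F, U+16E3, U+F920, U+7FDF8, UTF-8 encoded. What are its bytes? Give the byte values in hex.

U+002F: 1-byte form → 2F.
U+16E3: 3-byte form → E1 9B A3.
U+F920: 3-byte form → EF A4 A0.
U+7FDF8: 4-byte form → F1 BF B7 B8.
Concatenated (11 bytes): 2F E1 9B A3 EF A4 A0 F1 BF B7 B8.

2F E1 9B A3 EF A4 A0 F1 BF B7 B8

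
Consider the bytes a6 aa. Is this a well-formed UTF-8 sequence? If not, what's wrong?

invalid (continuation byte with no leading byte)

Byte 0xA6 = 10100110 has the form 10xxxxxx — a continuation byte — but there is no preceding leading byte.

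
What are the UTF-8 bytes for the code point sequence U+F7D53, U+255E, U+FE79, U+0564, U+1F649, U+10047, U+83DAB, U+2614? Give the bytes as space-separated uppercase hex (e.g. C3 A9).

F3 B7 B5 93 E2 95 9E EF B9 B9 D5 A4 F0 9F 99 89 F0 90 81 87 F2 83 B6 AB E2 98 94

U+F7D53: 4-byte form → F3 B7 B5 93.
U+255E: 3-byte form → E2 95 9E.
U+FE79: 3-byte form → EF B9 B9.
U+0564: 2-byte form → D5 A4.
U+1F649: 4-byte form → F0 9F 99 89.
U+10047: 4-byte form → F0 90 81 87.
U+83DAB: 4-byte form → F2 83 B6 AB.
U+2614: 3-byte form → E2 98 94.
Concatenated (27 bytes): F3 B7 B5 93 E2 95 9E EF B9 B9 D5 A4 F0 9F 99 89 F0 90 81 87 F2 83 B6 AB E2 98 94.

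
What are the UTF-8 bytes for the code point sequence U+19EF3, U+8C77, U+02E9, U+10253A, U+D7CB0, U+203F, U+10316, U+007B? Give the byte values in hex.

F0 99 BB B3 E8 B1 B7 CB A9 F4 82 94 BA F3 97 B2 B0 E2 80 BF F0 90 8C 96 7B

U+19EF3: 4-byte form → F0 99 BB B3.
U+8C77: 3-byte form → E8 B1 B7.
U+02E9: 2-byte form → CB A9.
U+10253A: 4-byte form → F4 82 94 BA.
U+D7CB0: 4-byte form → F3 97 B2 B0.
U+203F: 3-byte form → E2 80 BF.
U+10316: 4-byte form → F0 90 8C 96.
U+007B: 1-byte form → 7B.
Concatenated (25 bytes): F0 99 BB B3 E8 B1 B7 CB A9 F4 82 94 BA F3 97 B2 B0 E2 80 BF F0 90 8C 96 7B.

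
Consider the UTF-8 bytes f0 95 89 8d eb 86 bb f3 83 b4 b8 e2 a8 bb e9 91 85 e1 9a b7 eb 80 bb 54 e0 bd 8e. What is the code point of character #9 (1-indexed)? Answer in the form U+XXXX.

Offset 0: leading byte 0xF0 = 11110000 → 4-byte char #1 = F0 95 89 8D.
Offset 4: leading byte 0xEB = 11101011 → 3-byte char #2 = EB 86 BB.
Offset 7: leading byte 0xF3 = 11110011 → 4-byte char #3 = F3 83 B4 B8.
Offset 11: leading byte 0xE2 = 11100010 → 3-byte char #4 = E2 A8 BB.
Offset 14: leading byte 0xE9 = 11101001 → 3-byte char #5 = E9 91 85.
Offset 17: leading byte 0xE1 = 11100001 → 3-byte char #6 = E1 9A B7.
Offset 20: leading byte 0xEB = 11101011 → 3-byte char #7 = EB 80 BB.
Offset 23: leading byte 0x54 = 01010100 → 1-byte char #8 = 54.
Offset 24: leading byte 0xE0 = 11100000 → 3-byte char #9 = E0 BD 8E.
Leading byte 0xE0 = 11100000 matches 1110xxxx → 3-byte sequence.
Byte 1: 0xE0 = 11100000, payload 0000 (4 bits).
Byte 2: 0xBD = 10111101 (10xxxxxx ✓), payload 111101.
Byte 3: 0x8E = 10001110 (10xxxxxx ✓), payload 001110.
Concatenate: 0000111101001110 = 0xF4E (16 bits → U+0F4E).

U+0F4E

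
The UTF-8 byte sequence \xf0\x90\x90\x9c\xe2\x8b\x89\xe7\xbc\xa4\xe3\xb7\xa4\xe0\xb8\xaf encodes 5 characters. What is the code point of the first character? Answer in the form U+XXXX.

Offset 0: leading byte 0xF0 = 11110000 → 4-byte char #1 = F0 90 90 9C.
Leading byte 0xF0 = 11110000 matches 11110xxx → 4-byte sequence.
Byte 1: 0xF0 = 11110000, payload 000 (3 bits).
Byte 2: 0x90 = 10010000 (10xxxxxx ✓), payload 010000.
Byte 3: 0x90 = 10010000 (10xxxxxx ✓), payload 010000.
Byte 4: 0x9C = 10011100 (10xxxxxx ✓), payload 011100.
Concatenate: 000010000010000011100 = 0x1041C (21 bits → U+1041C).

U+1041C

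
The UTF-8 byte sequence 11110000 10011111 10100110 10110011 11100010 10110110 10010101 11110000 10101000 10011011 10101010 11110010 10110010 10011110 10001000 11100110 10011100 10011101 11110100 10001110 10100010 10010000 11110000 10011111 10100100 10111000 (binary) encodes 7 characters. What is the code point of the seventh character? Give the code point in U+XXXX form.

Offset 0: leading byte 0xF0 = 11110000 → 4-byte char #1 = F0 9F A6 B3.
Offset 4: leading byte 0xE2 = 11100010 → 3-byte char #2 = E2 B6 95.
Offset 7: leading byte 0xF0 = 11110000 → 4-byte char #3 = F0 A8 9B AA.
Offset 11: leading byte 0xF2 = 11110010 → 4-byte char #4 = F2 B2 9E 88.
Offset 15: leading byte 0xE6 = 11100110 → 3-byte char #5 = E6 9C 9D.
Offset 18: leading byte 0xF4 = 11110100 → 4-byte char #6 = F4 8E A2 90.
Offset 22: leading byte 0xF0 = 11110000 → 4-byte char #7 = F0 9F A4 B8.
Leading byte 0xF0 = 11110000 matches 11110xxx → 4-byte sequence.
Byte 1: 0xF0 = 11110000, payload 000 (3 bits).
Byte 2: 0x9F = 10011111 (10xxxxxx ✓), payload 011111.
Byte 3: 0xA4 = 10100100 (10xxxxxx ✓), payload 100100.
Byte 4: 0xB8 = 10111000 (10xxxxxx ✓), payload 111000.
Concatenate: 000011111100100111000 = 0x1F938 (21 bits → U+1F938).

U+1F938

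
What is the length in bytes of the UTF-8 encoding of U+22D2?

3

U+22D2 = 0x22D2. UTF-8 uses 1 byte below 0x80, 2 below 0x800, 3 below 0x10000, 4 up to 0x10FFFF. 0x22D2 is in U+0800–U+FFFF → 3 bytes.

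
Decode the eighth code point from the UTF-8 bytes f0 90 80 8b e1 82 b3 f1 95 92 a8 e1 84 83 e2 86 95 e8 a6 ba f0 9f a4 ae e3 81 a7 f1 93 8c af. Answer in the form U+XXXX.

U+3067

Offset 0: leading byte 0xF0 = 11110000 → 4-byte char #1 = F0 90 80 8B.
Offset 4: leading byte 0xE1 = 11100001 → 3-byte char #2 = E1 82 B3.
Offset 7: leading byte 0xF1 = 11110001 → 4-byte char #3 = F1 95 92 A8.
Offset 11: leading byte 0xE1 = 11100001 → 3-byte char #4 = E1 84 83.
Offset 14: leading byte 0xE2 = 11100010 → 3-byte char #5 = E2 86 95.
Offset 17: leading byte 0xE8 = 11101000 → 3-byte char #6 = E8 A6 BA.
Offset 20: leading byte 0xF0 = 11110000 → 4-byte char #7 = F0 9F A4 AE.
Offset 24: leading byte 0xE3 = 11100011 → 3-byte char #8 = E3 81 A7.
Leading byte 0xE3 = 11100011 matches 1110xxxx → 3-byte sequence.
Byte 1: 0xE3 = 11100011, payload 0011 (4 bits).
Byte 2: 0x81 = 10000001 (10xxxxxx ✓), payload 000001.
Byte 3: 0xA7 = 10100111 (10xxxxxx ✓), payload 100111.
Concatenate: 0011000001100111 = 0x3067 (16 bits → U+3067).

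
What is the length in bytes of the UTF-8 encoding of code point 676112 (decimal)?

U+A5110 = 0xA5110. UTF-8 uses 1 byte below 0x80, 2 below 0x800, 3 below 0x10000, 4 up to 0x10FFFF. 0xA5110 is in U+10000–U+10FFFF → 4 bytes.

4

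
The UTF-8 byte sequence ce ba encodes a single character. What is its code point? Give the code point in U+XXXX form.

U+03BA

Leading byte 0xCE = 11001110 matches 110xxxxx → 2-byte sequence.
Byte 1: 0xCE = 11001110, payload 01110 (5 bits).
Byte 2: 0xBA = 10111010 (10xxxxxx ✓), payload 111010.
Concatenate: 01110111010 = 0x3BA (11 bits → U+03BA).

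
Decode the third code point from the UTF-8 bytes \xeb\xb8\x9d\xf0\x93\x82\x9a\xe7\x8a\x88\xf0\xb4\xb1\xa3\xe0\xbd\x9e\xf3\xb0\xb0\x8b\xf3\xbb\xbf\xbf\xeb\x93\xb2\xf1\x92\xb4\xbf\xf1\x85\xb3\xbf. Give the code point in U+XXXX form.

Offset 0: leading byte 0xEB = 11101011 → 3-byte char #1 = EB B8 9D.
Offset 3: leading byte 0xF0 = 11110000 → 4-byte char #2 = F0 93 82 9A.
Offset 7: leading byte 0xE7 = 11100111 → 3-byte char #3 = E7 8A 88.
Leading byte 0xE7 = 11100111 matches 1110xxxx → 3-byte sequence.
Byte 1: 0xE7 = 11100111, payload 0111 (4 bits).
Byte 2: 0x8A = 10001010 (10xxxxxx ✓), payload 001010.
Byte 3: 0x88 = 10001000 (10xxxxxx ✓), payload 001000.
Concatenate: 0111001010001000 = 0x7288 (16 bits → U+7288).

U+7288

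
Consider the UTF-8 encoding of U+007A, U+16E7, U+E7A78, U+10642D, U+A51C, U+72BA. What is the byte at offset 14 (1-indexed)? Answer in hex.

1-indexed offset 14 is 0-indexed offset 13.
U+007A → 1-byte form 7A at offsets 0–0.
U+16E7 → 3-byte form E1 9B A7 at offsets 1–3.
U+E7A78 → 4-byte form F3 A7 A9 B8 at offsets 4–7.
U+10642D → 4-byte form F4 86 90 AD at offsets 8–11.
U+A51C → 3-byte form EA 94 9C at offsets 12–14.
Offset 13 falls in char 5's range; it's byte 2 of EA 94 9C = 0x94.

0x94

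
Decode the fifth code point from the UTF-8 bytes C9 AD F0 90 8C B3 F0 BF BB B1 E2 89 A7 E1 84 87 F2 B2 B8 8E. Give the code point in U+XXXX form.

U+1107

Offset 0: leading byte 0xC9 = 11001001 → 2-byte char #1 = C9 AD.
Offset 2: leading byte 0xF0 = 11110000 → 4-byte char #2 = F0 90 8C B3.
Offset 6: leading byte 0xF0 = 11110000 → 4-byte char #3 = F0 BF BB B1.
Offset 10: leading byte 0xE2 = 11100010 → 3-byte char #4 = E2 89 A7.
Offset 13: leading byte 0xE1 = 11100001 → 3-byte char #5 = E1 84 87.
Leading byte 0xE1 = 11100001 matches 1110xxxx → 3-byte sequence.
Byte 1: 0xE1 = 11100001, payload 0001 (4 bits).
Byte 2: 0x84 = 10000100 (10xxxxxx ✓), payload 000100.
Byte 3: 0x87 = 10000111 (10xxxxxx ✓), payload 000111.
Concatenate: 0001000100000111 = 0x1107 (16 bits → U+1107).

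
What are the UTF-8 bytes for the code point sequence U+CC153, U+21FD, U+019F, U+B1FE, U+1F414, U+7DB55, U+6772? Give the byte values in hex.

U+CC153: 4-byte form → F3 8C 85 93.
U+21FD: 3-byte form → E2 87 BD.
U+019F: 2-byte form → C6 9F.
U+B1FE: 3-byte form → EB 87 BE.
U+1F414: 4-byte form → F0 9F 90 94.
U+7DB55: 4-byte form → F1 BD AD 95.
U+6772: 3-byte form → E6 9D B2.
Concatenated (23 bytes): F3 8C 85 93 E2 87 BD C6 9F EB 87 BE F0 9F 90 94 F1 BD AD 95 E6 9D B2.

F3 8C 85 93 E2 87 BD C6 9F EB 87 BE F0 9F 90 94 F1 BD AD 95 E6 9D B2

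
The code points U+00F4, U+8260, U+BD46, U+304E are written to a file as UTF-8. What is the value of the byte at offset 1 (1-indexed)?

1-indexed offset 1 is 0-indexed offset 0.
U+00F4 → 2-byte form C3 B4 at offsets 0–1.
Offset 0 falls in char 1's range; it's byte 1 of C3 B4 = 0xC3.

0xC3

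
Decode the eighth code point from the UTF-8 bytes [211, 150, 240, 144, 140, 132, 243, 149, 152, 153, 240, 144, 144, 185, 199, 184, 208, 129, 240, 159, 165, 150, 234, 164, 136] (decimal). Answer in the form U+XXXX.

Offset 0: leading byte 0xD3 = 11010011 → 2-byte char #1 = D3 96.
Offset 2: leading byte 0xF0 = 11110000 → 4-byte char #2 = F0 90 8C 84.
Offset 6: leading byte 0xF3 = 11110011 → 4-byte char #3 = F3 95 98 99.
Offset 10: leading byte 0xF0 = 11110000 → 4-byte char #4 = F0 90 90 B9.
Offset 14: leading byte 0xC7 = 11000111 → 2-byte char #5 = C7 B8.
Offset 16: leading byte 0xD0 = 11010000 → 2-byte char #6 = D0 81.
Offset 18: leading byte 0xF0 = 11110000 → 4-byte char #7 = F0 9F A5 96.
Offset 22: leading byte 0xEA = 11101010 → 3-byte char #8 = EA A4 88.
Leading byte 0xEA = 11101010 matches 1110xxxx → 3-byte sequence.
Byte 1: 0xEA = 11101010, payload 1010 (4 bits).
Byte 2: 0xA4 = 10100100 (10xxxxxx ✓), payload 100100.
Byte 3: 0x88 = 10001000 (10xxxxxx ✓), payload 001000.
Concatenate: 1010100100001000 = 0xA908 (16 bits → U+A908).

U+A908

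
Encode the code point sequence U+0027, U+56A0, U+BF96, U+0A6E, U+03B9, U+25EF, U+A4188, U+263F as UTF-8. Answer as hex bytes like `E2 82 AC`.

27 E5 9A A0 EB BE 96 E0 A9 AE CE B9 E2 97 AF F2 A4 86 88 E2 98 BF

U+0027: 1-byte form → 27.
U+56A0: 3-byte form → E5 9A A0.
U+BF96: 3-byte form → EB BE 96.
U+0A6E: 3-byte form → E0 A9 AE.
U+03B9: 2-byte form → CE B9.
U+25EF: 3-byte form → E2 97 AF.
U+A4188: 4-byte form → F2 A4 86 88.
U+263F: 3-byte form → E2 98 BF.
Concatenated (22 bytes): 27 E5 9A A0 EB BE 96 E0 A9 AE CE B9 E2 97 AF F2 A4 86 88 E2 98 BF.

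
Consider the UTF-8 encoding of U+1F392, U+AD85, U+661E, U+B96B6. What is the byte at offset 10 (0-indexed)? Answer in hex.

U+1F392 → 4-byte form F0 9F 8E 92 at offsets 0–3.
U+AD85 → 3-byte form EA B6 85 at offsets 4–6.
U+661E → 3-byte form E6 98 9E at offsets 7–9.
U+B96B6 → 4-byte form F2 B9 9A B6 at offsets 10–13.
Offset 10 falls in char 4's range; it's byte 1 of F2 B9 9A B6 = 0xF2.

0xF2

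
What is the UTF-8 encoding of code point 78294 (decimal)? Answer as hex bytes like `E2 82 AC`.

F0 93 87 96

U+131D6 = 0x131D6 = 78294 decimal. In range U+10000–U+10FFFF → 4-byte form: 11110xxx 10xxxxxx 10xxxxxx 10xxxxxx.
Binary (21 bits): 000010011000111010110.
Split 3+6+6+6: 000 | 010011 | 000111 | 010110.
Byte 1: 11110000 = 0xF0.
Byte 2: 10010011 = 0x93.
Byte 3: 10000111 = 0x87.
Byte 4: 10010110 = 0x96.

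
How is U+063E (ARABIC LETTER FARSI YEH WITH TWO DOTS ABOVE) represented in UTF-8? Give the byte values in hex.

D8 BE

U+063E = 0x63E = 1598 decimal. In range U+0080–U+07FF → 2-byte form: 110xxxxx 10xxxxxx.
Binary (11 bits): 11000111110.
Split 5+6: 11000 | 111110.
Byte 1: 11011000 = 0xD8.
Byte 2: 10111110 = 0xBE.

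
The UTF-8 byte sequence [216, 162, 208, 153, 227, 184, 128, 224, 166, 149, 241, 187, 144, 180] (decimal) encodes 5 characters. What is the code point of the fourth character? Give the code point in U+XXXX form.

Offset 0: leading byte 0xD8 = 11011000 → 2-byte char #1 = D8 A2.
Offset 2: leading byte 0xD0 = 11010000 → 2-byte char #2 = D0 99.
Offset 4: leading byte 0xE3 = 11100011 → 3-byte char #3 = E3 B8 80.
Offset 7: leading byte 0xE0 = 11100000 → 3-byte char #4 = E0 A6 95.
Leading byte 0xE0 = 11100000 matches 1110xxxx → 3-byte sequence.
Byte 1: 0xE0 = 11100000, payload 0000 (4 bits).
Byte 2: 0xA6 = 10100110 (10xxxxxx ✓), payload 100110.
Byte 3: 0x95 = 10010101 (10xxxxxx ✓), payload 010101.
Concatenate: 0000100110010101 = 0x995 (16 bits → U+0995).

U+0995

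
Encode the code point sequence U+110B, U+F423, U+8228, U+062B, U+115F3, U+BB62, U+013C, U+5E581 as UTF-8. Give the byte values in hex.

U+110B: 3-byte form → E1 84 8B.
U+F423: 3-byte form → EF 90 A3.
U+8228: 3-byte form → E8 88 A8.
U+062B: 2-byte form → D8 AB.
U+115F3: 4-byte form → F0 91 97 B3.
U+BB62: 3-byte form → EB AD A2.
U+013C: 2-byte form → C4 BC.
U+5E581: 4-byte form → F1 9E 96 81.
Concatenated (24 bytes): E1 84 8B EF 90 A3 E8 88 A8 D8 AB F0 91 97 B3 EB AD A2 C4 BC F1 9E 96 81.

E1 84 8B EF 90 A3 E8 88 A8 D8 AB F0 91 97 B3 EB AD A2 C4 BC F1 9E 96 81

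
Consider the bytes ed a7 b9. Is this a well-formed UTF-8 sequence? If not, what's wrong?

invalid (encodes a surrogate (U+D800–U+DFFF))

Structurally a 3-byte sequence; payload = 0xD9F9.
But 0xD9F9 is in U+D800–U+DFFF, the surrogate range. Surrogates are not Unicode scalar values and are forbidden in UTF-8.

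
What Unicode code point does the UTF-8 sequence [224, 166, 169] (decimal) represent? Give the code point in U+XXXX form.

Leading byte 0xE0 = 11100000 matches 1110xxxx → 3-byte sequence.
Byte 1: 0xE0 = 11100000, payload 0000 (4 bits).
Byte 2: 0xA6 = 10100110 (10xxxxxx ✓), payload 100110.
Byte 3: 0xA9 = 10101001 (10xxxxxx ✓), payload 101001.
Concatenate: 0000100110101001 = 0x9A9 (16 bits → U+09A9).

U+09A9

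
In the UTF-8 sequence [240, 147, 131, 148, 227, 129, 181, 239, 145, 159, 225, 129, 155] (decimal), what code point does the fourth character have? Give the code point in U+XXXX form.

Offset 0: leading byte 0xF0 = 11110000 → 4-byte char #1 = F0 93 83 94.
Offset 4: leading byte 0xE3 = 11100011 → 3-byte char #2 = E3 81 B5.
Offset 7: leading byte 0xEF = 11101111 → 3-byte char #3 = EF 91 9F.
Offset 10: leading byte 0xE1 = 11100001 → 3-byte char #4 = E1 81 9B.
Leading byte 0xE1 = 11100001 matches 1110xxxx → 3-byte sequence.
Byte 1: 0xE1 = 11100001, payload 0001 (4 bits).
Byte 2: 0x81 = 10000001 (10xxxxxx ✓), payload 000001.
Byte 3: 0x9B = 10011011 (10xxxxxx ✓), payload 011011.
Concatenate: 0001000001011011 = 0x105B (16 bits → U+105B).

U+105B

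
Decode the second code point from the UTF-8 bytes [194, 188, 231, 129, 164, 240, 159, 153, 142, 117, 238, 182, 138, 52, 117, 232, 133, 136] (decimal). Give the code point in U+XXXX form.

U+7064

Offset 0: leading byte 0xC2 = 11000010 → 2-byte char #1 = C2 BC.
Offset 2: leading byte 0xE7 = 11100111 → 3-byte char #2 = E7 81 A4.
Leading byte 0xE7 = 11100111 matches 1110xxxx → 3-byte sequence.
Byte 1: 0xE7 = 11100111, payload 0111 (4 bits).
Byte 2: 0x81 = 10000001 (10xxxxxx ✓), payload 000001.
Byte 3: 0xA4 = 10100100 (10xxxxxx ✓), payload 100100.
Concatenate: 0111000001100100 = 0x7064 (16 bits → U+7064).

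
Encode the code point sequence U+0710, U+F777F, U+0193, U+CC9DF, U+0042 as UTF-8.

U+0710: 2-byte form → DC 90.
U+F777F: 4-byte form → F3 B7 9D BF.
U+0193: 2-byte form → C6 93.
U+CC9DF: 4-byte form → F3 8C A7 9F.
U+0042: 1-byte form → 42.
Concatenated (13 bytes): DC 90 F3 B7 9D BF C6 93 F3 8C A7 9F 42.

DC 90 F3 B7 9D BF C6 93 F3 8C A7 9F 42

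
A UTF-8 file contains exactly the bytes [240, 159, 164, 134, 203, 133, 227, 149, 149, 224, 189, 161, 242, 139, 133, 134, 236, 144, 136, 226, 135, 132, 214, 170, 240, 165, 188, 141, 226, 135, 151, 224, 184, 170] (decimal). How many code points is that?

11

Byte at offset 0: 0xF0 = 11110000 → 4-byte char (#1). Advance 4.
Byte at offset 4: 0xCB = 11001011 → 2-byte char (#2). Advance 2.
Byte at offset 6: 0xE3 = 11100011 → 3-byte char (#3). Advance 3.
Byte at offset 9: 0xE0 = 11100000 → 3-byte char (#4). Advance 3.
Byte at offset 12: 0xF2 = 11110010 → 4-byte char (#5). Advance 4.
Byte at offset 16: 0xEC = 11101100 → 3-byte char (#6). Advance 3.
Byte at offset 19: 0xE2 = 11100010 → 3-byte char (#7). Advance 3.
Byte at offset 22: 0xD6 = 11010110 → 2-byte char (#8). Advance 2.
Byte at offset 24: 0xF0 = 11110000 → 4-byte char (#9). Advance 4.
Byte at offset 28: 0xE2 = 11100010 → 3-byte char (#10). Advance 3.
Byte at offset 31: 0xE0 = 11100000 → 3-byte char (#11). Advance 3.
Reached end at offset 34 after 11 code points.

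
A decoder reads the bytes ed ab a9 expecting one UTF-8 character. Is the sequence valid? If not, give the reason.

invalid (encodes a surrogate (U+D800–U+DFFF))

Structurally a 3-byte sequence; payload = 0xDAE9.
But 0xDAE9 is in U+D800–U+DFFF, the surrogate range. Surrogates are not Unicode scalar values and are forbidden in UTF-8.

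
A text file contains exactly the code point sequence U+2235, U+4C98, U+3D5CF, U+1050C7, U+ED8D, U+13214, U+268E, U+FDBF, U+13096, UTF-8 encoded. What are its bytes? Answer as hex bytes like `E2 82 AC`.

E2 88 B5 E4 B2 98 F0 BD 97 8F F4 85 83 87 EE B6 8D F0 93 88 94 E2 9A 8E EF B6 BF F0 93 82 96

U+2235: 3-byte form → E2 88 B5.
U+4C98: 3-byte form → E4 B2 98.
U+3D5CF: 4-byte form → F0 BD 97 8F.
U+1050C7: 4-byte form → F4 85 83 87.
U+ED8D: 3-byte form → EE B6 8D.
U+13214: 4-byte form → F0 93 88 94.
U+268E: 3-byte form → E2 9A 8E.
U+FDBF: 3-byte form → EF B6 BF.
U+13096: 4-byte form → F0 93 82 96.
Concatenated (31 bytes): E2 88 B5 E4 B2 98 F0 BD 97 8F F4 85 83 87 EE B6 8D F0 93 88 94 E2 9A 8E EF B6 BF F0 93 82 96.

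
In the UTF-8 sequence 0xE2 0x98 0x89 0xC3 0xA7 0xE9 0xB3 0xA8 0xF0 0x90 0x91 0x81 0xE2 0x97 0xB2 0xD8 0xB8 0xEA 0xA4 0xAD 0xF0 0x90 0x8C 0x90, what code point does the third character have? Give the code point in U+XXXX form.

U+9CE8

Offset 0: leading byte 0xE2 = 11100010 → 3-byte char #1 = E2 98 89.
Offset 3: leading byte 0xC3 = 11000011 → 2-byte char #2 = C3 A7.
Offset 5: leading byte 0xE9 = 11101001 → 3-byte char #3 = E9 B3 A8.
Leading byte 0xE9 = 11101001 matches 1110xxxx → 3-byte sequence.
Byte 1: 0xE9 = 11101001, payload 1001 (4 bits).
Byte 2: 0xB3 = 10110011 (10xxxxxx ✓), payload 110011.
Byte 3: 0xA8 = 10101000 (10xxxxxx ✓), payload 101000.
Concatenate: 1001110011101000 = 0x9CE8 (16 bits → U+9CE8).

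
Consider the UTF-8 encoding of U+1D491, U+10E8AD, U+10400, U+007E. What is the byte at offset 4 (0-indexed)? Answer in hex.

0xF4

U+1D491 → 4-byte form F0 9D 92 91 at offsets 0–3.
U+10E8AD → 4-byte form F4 8E A2 AD at offsets 4–7.
Offset 4 falls in char 2's range; it's byte 1 of F4 8E A2 AD = 0xF4.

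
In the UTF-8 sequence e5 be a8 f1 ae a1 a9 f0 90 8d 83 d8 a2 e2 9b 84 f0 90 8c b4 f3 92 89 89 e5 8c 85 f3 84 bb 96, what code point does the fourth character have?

Offset 0: leading byte 0xE5 = 11100101 → 3-byte char #1 = E5 BE A8.
Offset 3: leading byte 0xF1 = 11110001 → 4-byte char #2 = F1 AE A1 A9.
Offset 7: leading byte 0xF0 = 11110000 → 4-byte char #3 = F0 90 8D 83.
Offset 11: leading byte 0xD8 = 11011000 → 2-byte char #4 = D8 A2.
Leading byte 0xD8 = 11011000 matches 110xxxxx → 2-byte sequence.
Byte 1: 0xD8 = 11011000, payload 11000 (5 bits).
Byte 2: 0xA2 = 10100010 (10xxxxxx ✓), payload 100010.
Concatenate: 11000100010 = 0x622 (11 bits → U+0622).

U+0622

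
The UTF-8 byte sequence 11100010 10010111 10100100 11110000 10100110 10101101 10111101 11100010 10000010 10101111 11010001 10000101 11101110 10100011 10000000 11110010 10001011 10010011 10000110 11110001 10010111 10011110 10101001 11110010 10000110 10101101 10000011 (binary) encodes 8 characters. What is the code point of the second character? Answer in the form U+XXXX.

Offset 0: leading byte 0xE2 = 11100010 → 3-byte char #1 = E2 97 A4.
Offset 3: leading byte 0xF0 = 11110000 → 4-byte char #2 = F0 A6 AD BD.
Leading byte 0xF0 = 11110000 matches 11110xxx → 4-byte sequence.
Byte 1: 0xF0 = 11110000, payload 000 (3 bits).
Byte 2: 0xA6 = 10100110 (10xxxxxx ✓), payload 100110.
Byte 3: 0xAD = 10101101 (10xxxxxx ✓), payload 101101.
Byte 4: 0xBD = 10111101 (10xxxxxx ✓), payload 111101.
Concatenate: 000100110101101111101 = 0x26B7D (21 bits → U+26B7D).

U+26B7D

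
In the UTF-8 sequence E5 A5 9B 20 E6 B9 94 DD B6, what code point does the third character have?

Offset 0: leading byte 0xE5 = 11100101 → 3-byte char #1 = E5 A5 9B.
Offset 3: leading byte 0x20 = 00100000 → 1-byte char #2 = 20.
Offset 4: leading byte 0xE6 = 11100110 → 3-byte char #3 = E6 B9 94.
Leading byte 0xE6 = 11100110 matches 1110xxxx → 3-byte sequence.
Byte 1: 0xE6 = 11100110, payload 0110 (4 bits).
Byte 2: 0xB9 = 10111001 (10xxxxxx ✓), payload 111001.
Byte 3: 0x94 = 10010100 (10xxxxxx ✓), payload 010100.
Concatenate: 0110111001010100 = 0x6E54 (16 bits → U+6E54).

U+6E54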